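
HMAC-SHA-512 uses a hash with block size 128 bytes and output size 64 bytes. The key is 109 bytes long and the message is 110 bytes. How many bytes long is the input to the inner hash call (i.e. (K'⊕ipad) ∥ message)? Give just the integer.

238

Key is 109 ≤ 128 bytes, zero-padded: |K'| = 128.
Inner input = (K'⊕ipad) ∥ m → 128 + 110 = 238 bytes.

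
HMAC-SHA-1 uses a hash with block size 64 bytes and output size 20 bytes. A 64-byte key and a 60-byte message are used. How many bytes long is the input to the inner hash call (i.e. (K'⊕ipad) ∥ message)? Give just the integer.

Key is 64 ≤ 64 bytes, zero-padded: |K'| = 64.
Inner input = (K'⊕ipad) ∥ m → 64 + 60 = 124 bytes.

124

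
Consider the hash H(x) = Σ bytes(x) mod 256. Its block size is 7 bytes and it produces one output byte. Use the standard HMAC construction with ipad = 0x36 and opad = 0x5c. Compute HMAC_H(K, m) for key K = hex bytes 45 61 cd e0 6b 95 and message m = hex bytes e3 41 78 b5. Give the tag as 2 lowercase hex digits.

Key hex bytes 45 61 cd e0 6b 95 is 6 bytes ≤ B = 7; zero-pad to 7 bytes: K' = 45 61 cd e0 6b 95 00.
K' ⊕ ipad = 73 57 fb d6 5d a3 36.  K' ⊕ opad = 19 3d 91 bc 37 c9 5c.
Inner input = (K'⊕ipad) ∥ m = 73 57 fb d6 5d a3 36 ∥ e3 41 78 b5.
Inner hash: sum = 115+87+251+214+93+163+54+227+65+120+181 = 1570; mod 256 = 34 → 22.
Outer input = (K'⊕opad) ∥ inner = 19 3d 91 bc 37 c9 5c ∥ 22.
Outer hash (tag): sum = 25+61+145+188+55+201+92+34 = 801; mod 256 = 33 → 21.

21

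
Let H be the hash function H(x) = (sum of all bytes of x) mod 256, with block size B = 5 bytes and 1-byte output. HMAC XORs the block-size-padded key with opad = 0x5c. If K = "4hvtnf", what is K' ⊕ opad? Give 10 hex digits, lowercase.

Key "4hvtnf" = 34 68 76 74 6e 66 is 6 bytes > B = 5, so hash it first: H(key) = 5a, then zero-pad to 5 bytes: K' = 5a 00 00 00 00.
XOR each byte with 0x5c: 5a⊕5c=06, 00⊕5c=5c, 00⊕5c=5c, 00⊕5c=5c, 00⊕5c=5c.

065c5c5c5c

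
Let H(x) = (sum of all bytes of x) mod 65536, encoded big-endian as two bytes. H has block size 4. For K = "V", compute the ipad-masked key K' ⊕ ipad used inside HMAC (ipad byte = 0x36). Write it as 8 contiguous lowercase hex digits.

Key "V" = 56 is 1 byte ≤ B = 4; zero-pad to 4 bytes: K' = 56 00 00 00.
XOR each byte with 0x36: 56⊕36=60, 00⊕36=36, 00⊕36=36, 00⊕36=36.

60363636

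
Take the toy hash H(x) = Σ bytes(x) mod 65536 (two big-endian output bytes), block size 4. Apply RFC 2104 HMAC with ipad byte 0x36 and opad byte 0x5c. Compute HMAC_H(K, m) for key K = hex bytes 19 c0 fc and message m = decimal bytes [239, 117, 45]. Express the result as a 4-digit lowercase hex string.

0296

Key hex bytes 19 c0 fc is 3 bytes ≤ B = 4; zero-pad to 4 bytes: K' = 19 c0 fc 00.
K' ⊕ ipad = 2f f6 ca 36.  K' ⊕ opad = 45 9c a0 5c.
Inner input = (K'⊕ipad) ∥ m = 2f f6 ca 36 ∥ ef 75 2d.
Inner hash: sum = 47+246+202+54+239+117+45 = 950 → 03 b6.
Outer input = (K'⊕opad) ∥ inner = 45 9c a0 5c ∥ 03 b6.
Outer hash (tag): sum = 69+156+160+92+3+182 = 662 → 02 96.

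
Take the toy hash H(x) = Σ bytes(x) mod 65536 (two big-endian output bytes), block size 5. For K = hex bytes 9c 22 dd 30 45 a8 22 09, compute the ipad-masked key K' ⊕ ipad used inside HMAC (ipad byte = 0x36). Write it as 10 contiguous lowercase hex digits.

34d5363636

Key hex bytes 9c 22 dd 30 45 a8 22 09 is 8 bytes > B = 5, so hash it first: H(key) = 02 e3, then zero-pad to 5 bytes: K' = 02 e3 00 00 00.
XOR each byte with 0x36: 02⊕36=34, e3⊕36=d5, 00⊕36=36, 00⊕36=36, 00⊕36=36.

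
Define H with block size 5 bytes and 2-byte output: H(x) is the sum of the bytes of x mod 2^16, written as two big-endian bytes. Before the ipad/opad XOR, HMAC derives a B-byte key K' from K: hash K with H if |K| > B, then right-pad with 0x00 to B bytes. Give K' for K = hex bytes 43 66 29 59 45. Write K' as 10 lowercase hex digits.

Key hex bytes 43 66 29 59 45 is exactly B = 5 bytes: K' = 43 66 29 59 45.

4366295945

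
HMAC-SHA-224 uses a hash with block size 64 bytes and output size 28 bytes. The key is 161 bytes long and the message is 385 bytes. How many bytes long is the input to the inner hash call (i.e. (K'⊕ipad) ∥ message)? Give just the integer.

449

Key is 161 > 64 bytes, so it is hashed to 28 bytes then zero-padded to 64: |K'| = 64.
Inner input = (K'⊕ipad) ∥ m → 64 + 385 = 449 bytes.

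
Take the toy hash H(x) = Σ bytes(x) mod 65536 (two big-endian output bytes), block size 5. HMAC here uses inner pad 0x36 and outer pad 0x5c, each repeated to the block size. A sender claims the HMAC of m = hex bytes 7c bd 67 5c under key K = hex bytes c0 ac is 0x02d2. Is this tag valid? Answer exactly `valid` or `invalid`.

valid

Key hex bytes c0 ac is 2 bytes ≤ B = 5; zero-pad to 5 bytes: K' = c0 ac 00 00 00.
K' ⊕ ipad = f6 9a 36 36 36; K' ⊕ opad = 9c f0 5c 5c 5c.
Inner hash: sum = 246+154+54+54+54+124+189+103+92 = 1070 → 04 2e.
Outer hash (recomputed tag): sum = 156+240+92+92+92+4+46 = 722 → 02 d2.
Recomputed tag = 02d2; claimed = 02d2 → match.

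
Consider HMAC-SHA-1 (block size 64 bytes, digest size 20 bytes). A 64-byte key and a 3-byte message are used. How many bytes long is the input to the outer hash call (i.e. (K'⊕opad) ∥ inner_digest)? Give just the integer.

84

Key is 64 ≤ 64 bytes, zero-padded: |K'| = 64.
Outer input = (K'⊕opad) ∥ H(inner) → 64 + 20 = 84 bytes.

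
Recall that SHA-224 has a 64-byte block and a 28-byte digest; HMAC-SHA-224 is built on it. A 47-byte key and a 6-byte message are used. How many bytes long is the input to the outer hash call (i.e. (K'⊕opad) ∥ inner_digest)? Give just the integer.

Key is 47 ≤ 64 bytes, zero-padded: |K'| = 64.
Outer input = (K'⊕opad) ∥ H(inner) → 64 + 28 = 92 bytes.

92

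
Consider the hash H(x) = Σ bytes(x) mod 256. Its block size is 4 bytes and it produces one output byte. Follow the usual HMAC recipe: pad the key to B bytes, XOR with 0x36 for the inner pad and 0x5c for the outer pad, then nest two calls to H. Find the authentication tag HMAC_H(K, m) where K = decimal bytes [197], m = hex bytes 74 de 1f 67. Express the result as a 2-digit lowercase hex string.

Key decimal bytes [197] = c5 is 1 byte ≤ B = 4; zero-pad to 4 bytes: K' = c5 00 00 00.
K' ⊕ ipad = f3 36 36 36.  K' ⊕ opad = 99 5c 5c 5c.
Inner input = (K'⊕ipad) ∥ m = f3 36 36 36 ∥ 74 de 1f 67.
Inner hash: sum = 243+54+54+54+116+222+31+103 = 877; mod 256 = 109 → 6d.
Outer input = (K'⊕opad) ∥ inner = 99 5c 5c 5c ∥ 6d.
Outer hash (tag): sum = 153+92+92+92+109 = 538; mod 256 = 26 → 1a.

1a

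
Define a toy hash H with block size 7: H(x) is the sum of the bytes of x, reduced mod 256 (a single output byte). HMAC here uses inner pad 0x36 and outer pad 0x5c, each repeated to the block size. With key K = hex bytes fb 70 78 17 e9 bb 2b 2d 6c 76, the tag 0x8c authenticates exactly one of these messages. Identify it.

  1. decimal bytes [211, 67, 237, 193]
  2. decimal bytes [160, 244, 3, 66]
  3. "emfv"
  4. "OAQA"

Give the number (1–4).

3

Key hex bytes fb 70 78 17 e9 bb 2b 2d 6c 76 is 10 bytes > B = 7, so hash it first: H(key) = d8, then zero-pad to 7 bytes: K' = d8 00 00 00 00 00 00.
K' ⊕ ipad = ee 36 36 36 36 36 36; K' ⊕ opad = 84 5c 5c 5c 5c 5c 5c.
m1: inner = H(ee 36 36 36 36 36 36 d3 43 ed c1) = f6; tag = H(84 5c 5c 5c 5c 5c 5c f6) = a2
m2: inner = H(ee 36 36 36 36 36 36 a0 f4 03 42) = 0b; tag = H(84 5c 5c 5c 5c 5c 5c 0b) = b7
m3: inner = H(ee 36 36 36 36 36 36 65 6d 66 76) = e0; tag = H(84 5c 5c 5c 5c 5c 5c e0) = 8c ← matches
m4: inner = H(ee 36 36 36 36 36 36 4f 41 51 41) = 54; tag = H(84 5c 5c 5c 5c 5c 5c 54) = 00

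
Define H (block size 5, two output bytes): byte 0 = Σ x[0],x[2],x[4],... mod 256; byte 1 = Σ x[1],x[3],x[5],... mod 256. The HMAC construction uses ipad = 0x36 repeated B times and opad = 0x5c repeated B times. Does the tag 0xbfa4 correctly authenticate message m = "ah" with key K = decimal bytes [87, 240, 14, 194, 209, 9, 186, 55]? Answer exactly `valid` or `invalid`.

Key decimal bytes [87, 240, 14, 194, 209, 9, 186, 55] = 57 f0 0e c2 d1 09 ba 37 is 8 bytes > B = 5, so hash it first: H(key) = f0 f2, then zero-pad to 5 bytes: K' = f0 f2 00 00 00.
K' ⊕ ipad = c6 c4 36 36 36; K' ⊕ opad = ac ae 5c 5c 5c.
Inner hash: even-index sum = 410 mod 256 = 154; odd-index sum = 347 mod 256 = 91 → 9a 5b.
Outer hash (recomputed tag): even-index sum = 447 mod 256 = 191; odd-index sum = 420 mod 256 = 164 → bf a4.
Recomputed tag = bfa4; claimed = bfa4 → match.

valid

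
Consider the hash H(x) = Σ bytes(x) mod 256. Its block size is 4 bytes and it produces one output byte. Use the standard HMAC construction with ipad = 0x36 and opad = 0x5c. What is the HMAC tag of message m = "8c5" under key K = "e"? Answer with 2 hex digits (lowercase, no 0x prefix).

12

Key "e" = 65 is 1 byte ≤ B = 4; zero-pad to 4 bytes: K' = 65 00 00 00.
K' ⊕ ipad = 53 36 36 36.  K' ⊕ opad = 39 5c 5c 5c.
Inner input = (K'⊕ipad) ∥ m = 53 36 36 36 ∥ 38 63 35.
Inner hash: sum = 83+54+54+54+56+99+53 = 453; mod 256 = 197 → c5.
Outer input = (K'⊕opad) ∥ inner = 39 5c 5c 5c ∥ c5.
Outer hash (tag): sum = 57+92+92+92+197 = 530; mod 256 = 18 → 12.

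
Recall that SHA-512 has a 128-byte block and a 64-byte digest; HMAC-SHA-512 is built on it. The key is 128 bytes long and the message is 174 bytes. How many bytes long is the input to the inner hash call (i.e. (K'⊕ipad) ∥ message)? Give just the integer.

Key is 128 ≤ 128 bytes, zero-padded: |K'| = 128.
Inner input = (K'⊕ipad) ∥ m → 128 + 174 = 302 bytes.

302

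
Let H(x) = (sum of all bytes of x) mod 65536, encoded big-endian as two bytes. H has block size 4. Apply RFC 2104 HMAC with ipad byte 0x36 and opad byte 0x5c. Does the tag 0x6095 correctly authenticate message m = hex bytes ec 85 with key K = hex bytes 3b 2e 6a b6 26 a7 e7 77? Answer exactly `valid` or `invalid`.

Key hex bytes 3b 2e 6a b6 26 a7 e7 77 is 8 bytes > B = 4, so hash it first: H(key) = 03 b4, then zero-pad to 4 bytes: K' = 03 b4 00 00.
K' ⊕ ipad = 35 82 36 36; K' ⊕ opad = 5f e8 5c 5c.
Inner hash: sum = 53+130+54+54+236+133 = 660 → 02 94.
Outer hash (recomputed tag): sum = 95+232+92+92+2+148 = 661 → 02 95.
Recomputed tag = 0295; claimed = 6095 → mismatch.

invalid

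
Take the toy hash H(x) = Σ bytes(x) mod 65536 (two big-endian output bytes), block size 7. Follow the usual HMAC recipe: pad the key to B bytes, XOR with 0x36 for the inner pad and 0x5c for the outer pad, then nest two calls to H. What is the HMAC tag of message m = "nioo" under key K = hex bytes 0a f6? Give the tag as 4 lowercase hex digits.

038e

Key hex bytes 0a f6 is 2 bytes ≤ B = 7; zero-pad to 7 bytes: K' = 0a f6 00 00 00 00 00.
K' ⊕ ipad = 3c c0 36 36 36 36 36.  K' ⊕ opad = 56 aa 5c 5c 5c 5c 5c.
Inner input = (K'⊕ipad) ∥ m = 3c c0 36 36 36 36 36 ∥ 6e 69 6f 6f.
Inner hash: sum = 60+192+54+54+54+54+54+110+105+111+111 = 959 → 03 bf.
Outer input = (K'⊕opad) ∥ inner = 56 aa 5c 5c 5c 5c 5c ∥ 03 bf.
Outer hash (tag): sum = 86+170+92+92+92+92+92+3+191 = 910 → 03 8e.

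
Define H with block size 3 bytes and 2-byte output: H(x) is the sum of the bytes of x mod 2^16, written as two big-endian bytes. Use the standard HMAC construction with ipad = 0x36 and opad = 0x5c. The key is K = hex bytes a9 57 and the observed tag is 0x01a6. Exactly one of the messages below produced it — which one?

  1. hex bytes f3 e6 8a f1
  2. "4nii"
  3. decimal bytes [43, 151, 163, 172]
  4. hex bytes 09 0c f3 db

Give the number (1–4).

3

Key hex bytes a9 57 is 2 bytes ≤ B = 3; zero-pad to 3 bytes: K' = a9 57 00.
K' ⊕ ipad = 9f 61 36; K' ⊕ opad = f5 0b 5c.
m1: inner = H(9f 61 36 f3 e6 8a f1) = 04 8a; tag = H(f5 0b 5c 04 8a) = 01ea
m2: inner = H(9f 61 36 34 6e 69 69) = 02 aa; tag = H(f5 0b 5c 02 aa) = 0208
m3: inner = H(9f 61 36 2b 97 a3 ac) = 03 47; tag = H(f5 0b 5c 03 47) = 01a6 ← matches
m4: inner = H(9f 61 36 09 0c f3 db) = 03 19; tag = H(f5 0b 5c 03 19) = 0178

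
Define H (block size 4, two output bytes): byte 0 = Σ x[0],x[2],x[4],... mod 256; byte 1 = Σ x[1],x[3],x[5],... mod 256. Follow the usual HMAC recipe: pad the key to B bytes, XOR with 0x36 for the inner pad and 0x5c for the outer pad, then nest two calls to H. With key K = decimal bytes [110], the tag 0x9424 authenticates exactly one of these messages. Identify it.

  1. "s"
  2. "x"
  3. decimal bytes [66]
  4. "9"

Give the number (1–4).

2

Key decimal bytes [110] = 6e is 1 byte ≤ B = 4; zero-pad to 4 bytes: K' = 6e 00 00 00.
K' ⊕ ipad = 58 36 36 36; K' ⊕ opad = 32 5c 5c 5c.
m1: inner = H(58 36 36 36 73) = 01 6c; tag = H(32 5c 5c 5c 01 6c) = 8f24
m2: inner = H(58 36 36 36 78) = 06 6c; tag = H(32 5c 5c 5c 06 6c) = 9424 ← matches
m3: inner = H(58 36 36 36 42) = d0 6c; tag = H(32 5c 5c 5c d0 6c) = 5e24
m4: inner = H(58 36 36 36 39) = c7 6c; tag = H(32 5c 5c 5c c7 6c) = 5524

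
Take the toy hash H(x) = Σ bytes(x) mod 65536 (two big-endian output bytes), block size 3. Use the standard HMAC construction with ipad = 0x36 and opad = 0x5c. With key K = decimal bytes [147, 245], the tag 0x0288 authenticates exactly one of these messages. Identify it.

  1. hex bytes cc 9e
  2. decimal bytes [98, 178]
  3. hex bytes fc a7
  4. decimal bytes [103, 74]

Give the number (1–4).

2

Key decimal bytes [147, 245] = 93 f5 is 2 bytes ≤ B = 3; zero-pad to 3 bytes: K' = 93 f5 00.
K' ⊕ ipad = a5 c3 36; K' ⊕ opad = cf a9 5c.
m1: inner = H(a5 c3 36 cc 9e) = 03 08; tag = H(cf a9 5c 03 08) = 01df
m2: inner = H(a5 c3 36 62 b2) = 02 b2; tag = H(cf a9 5c 02 b2) = 0288 ← matches
m3: inner = H(a5 c3 36 fc a7) = 03 41; tag = H(cf a9 5c 03 41) = 0218
m4: inner = H(a5 c3 36 67 4a) = 02 4f; tag = H(cf a9 5c 02 4f) = 0225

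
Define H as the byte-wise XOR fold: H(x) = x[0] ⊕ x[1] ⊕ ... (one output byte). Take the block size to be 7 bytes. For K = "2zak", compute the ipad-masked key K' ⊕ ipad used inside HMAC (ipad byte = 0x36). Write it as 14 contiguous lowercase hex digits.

044c575d363636

Key "2zak" = 32 7a 61 6b is 4 bytes ≤ B = 7; zero-pad to 7 bytes: K' = 32 7a 61 6b 00 00 00.
XOR each byte with 0x36: 32⊕36=04, 7a⊕36=4c, 61⊕36=57, 6b⊕36=5d, 00⊕36=36, 00⊕36=36, 00⊕36=36.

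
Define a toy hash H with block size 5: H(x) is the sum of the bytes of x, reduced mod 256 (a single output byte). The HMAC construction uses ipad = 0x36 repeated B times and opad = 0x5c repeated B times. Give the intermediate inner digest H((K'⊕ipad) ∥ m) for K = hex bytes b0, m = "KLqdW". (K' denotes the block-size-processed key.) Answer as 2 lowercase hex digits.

21

Key hex bytes b0 is 1 byte ≤ B = 5; zero-pad to 5 bytes: K' = b0 00 00 00 00.
K' ⊕ ipad = 86 36 36 36 36.
Inner input = 86 36 36 36 36 ∥ 4b 4c 71 64 57.
Inner hash: sum = 134+54+54+54+54+75+76+113+100+87 = 801; mod 256 = 33 → 21.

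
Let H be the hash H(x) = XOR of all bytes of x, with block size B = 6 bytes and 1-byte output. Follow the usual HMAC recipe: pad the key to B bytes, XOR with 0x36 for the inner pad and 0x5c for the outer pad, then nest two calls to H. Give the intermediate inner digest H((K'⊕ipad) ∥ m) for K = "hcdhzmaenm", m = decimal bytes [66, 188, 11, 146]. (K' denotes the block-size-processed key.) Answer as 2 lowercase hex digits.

Key "hcdhzmaenm" = 68 63 64 68 7a 6d 61 65 6e 6d is 10 bytes > B = 6, so hash it first: H(key) = 17, then zero-pad to 6 bytes: K' = 17 00 00 00 00 00.
K' ⊕ ipad = 21 36 36 36 36 36.
Inner input = 21 36 36 36 36 36 ∥ 42 bc 0b 92.
Inner hash: XOR 21⊕36⊕36⊕36⊕36⊕36⊕42⊕bc⊕0b⊕92 = 70.

70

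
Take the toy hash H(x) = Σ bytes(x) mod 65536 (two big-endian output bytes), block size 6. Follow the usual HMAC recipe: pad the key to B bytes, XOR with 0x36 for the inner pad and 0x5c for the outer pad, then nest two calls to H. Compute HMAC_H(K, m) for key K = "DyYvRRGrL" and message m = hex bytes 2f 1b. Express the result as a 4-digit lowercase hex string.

0293

Key "DyYvRRGrL" = 44 79 59 76 52 52 47 72 4c is 9 bytes > B = 6, so hash it first: H(key) = 03 35, then zero-pad to 6 bytes: K' = 03 35 00 00 00 00.
K' ⊕ ipad = 35 03 36 36 36 36.  K' ⊕ opad = 5f 69 5c 5c 5c 5c.
Inner input = (K'⊕ipad) ∥ m = 35 03 36 36 36 36 ∥ 2f 1b.
Inner hash: sum = 53+3+54+54+54+54+47+27 = 346 → 01 5a.
Outer input = (K'⊕opad) ∥ inner = 5f 69 5c 5c 5c 5c ∥ 01 5a.
Outer hash (tag): sum = 95+105+92+92+92+92+1+90 = 659 → 02 93.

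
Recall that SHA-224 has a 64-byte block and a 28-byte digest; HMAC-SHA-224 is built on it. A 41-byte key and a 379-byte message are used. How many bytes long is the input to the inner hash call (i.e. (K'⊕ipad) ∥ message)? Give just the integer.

443

Key is 41 ≤ 64 bytes, zero-padded: |K'| = 64.
Inner input = (K'⊕ipad) ∥ m → 64 + 379 = 443 bytes.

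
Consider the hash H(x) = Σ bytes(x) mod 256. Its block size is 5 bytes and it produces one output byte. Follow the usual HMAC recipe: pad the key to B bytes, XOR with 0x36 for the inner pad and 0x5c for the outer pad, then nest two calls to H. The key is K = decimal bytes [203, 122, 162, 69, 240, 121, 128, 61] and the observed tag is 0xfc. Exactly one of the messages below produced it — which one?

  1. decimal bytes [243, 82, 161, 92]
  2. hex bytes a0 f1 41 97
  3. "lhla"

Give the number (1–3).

Key decimal bytes [203, 122, 162, 69, 240, 121, 128, 61] = cb 7a a2 45 f0 79 80 3d is 8 bytes > B = 5, so hash it first: H(key) = 52, then zero-pad to 5 bytes: K' = 52 00 00 00 00.
K' ⊕ ipad = 64 36 36 36 36; K' ⊕ opad = 0e 5c 5c 5c 5c.
m1: inner = H(64 36 36 36 36 f3 52 a1 5c) = 7e; tag = H(0e 5c 5c 5c 5c 7e) = fc ← matches
m2: inner = H(64 36 36 36 36 a0 f1 41 97) = a5; tag = H(0e 5c 5c 5c 5c a5) = 23
m3: inner = H(64 36 36 36 36 6c 68 6c 61) = dd; tag = H(0e 5c 5c 5c 5c dd) = 5b

1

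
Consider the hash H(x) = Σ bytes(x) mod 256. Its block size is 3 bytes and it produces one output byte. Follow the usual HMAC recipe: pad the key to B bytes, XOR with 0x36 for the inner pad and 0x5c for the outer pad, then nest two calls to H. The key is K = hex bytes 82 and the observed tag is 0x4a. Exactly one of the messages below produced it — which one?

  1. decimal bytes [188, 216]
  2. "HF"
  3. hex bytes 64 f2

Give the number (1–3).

Key hex bytes 82 is 1 byte ≤ B = 3; zero-pad to 3 bytes: K' = 82 00 00.
K' ⊕ ipad = b4 36 36; K' ⊕ opad = de 5c 5c.
m1: inner = H(b4 36 36 bc d8) = b4; tag = H(de 5c 5c b4) = 4a ← matches
m2: inner = H(b4 36 36 48 46) = ae; tag = H(de 5c 5c ae) = 44
m3: inner = H(b4 36 36 64 f2) = 76; tag = H(de 5c 5c 76) = 0c

1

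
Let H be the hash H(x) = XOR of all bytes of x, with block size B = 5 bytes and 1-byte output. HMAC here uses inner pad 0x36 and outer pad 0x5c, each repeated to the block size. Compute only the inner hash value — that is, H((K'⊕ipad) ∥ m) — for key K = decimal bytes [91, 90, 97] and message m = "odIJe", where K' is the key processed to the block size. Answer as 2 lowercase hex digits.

3b

Key decimal bytes [91, 90, 97] = 5b 5a 61 is 3 bytes ≤ B = 5; zero-pad to 5 bytes: K' = 5b 5a 61 00 00.
K' ⊕ ipad = 6d 6c 57 36 36.
Inner input = 6d 6c 57 36 36 ∥ 6f 64 49 4a 65.
Inner hash: XOR 6d⊕6c⊕57⊕36⊕36⊕6f⊕64⊕49⊕4a⊕65 = 3b.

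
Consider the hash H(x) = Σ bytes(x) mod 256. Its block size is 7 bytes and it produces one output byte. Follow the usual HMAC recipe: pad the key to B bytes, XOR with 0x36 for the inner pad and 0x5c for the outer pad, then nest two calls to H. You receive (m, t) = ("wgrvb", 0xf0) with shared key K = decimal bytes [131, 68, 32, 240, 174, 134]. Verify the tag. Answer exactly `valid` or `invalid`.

Key decimal bytes [131, 68, 32, 240, 174, 134] = 83 44 20 f0 ae 86 is 6 bytes ≤ B = 7; zero-pad to 7 bytes: K' = 83 44 20 f0 ae 86 00.
K' ⊕ ipad = b5 72 16 c6 98 b0 36; K' ⊕ opad = df 18 7c ac f2 da 5c.
Inner hash: sum = 181+114+22+198+152+176+54+119+103+114+118+98 = 1449; mod 256 = 169 → a9.
Outer hash (recomputed tag): sum = 223+24+124+172+242+218+92+169 = 1264; mod 256 = 240 → f0.
Recomputed tag = f0; claimed = f0 → match.

valid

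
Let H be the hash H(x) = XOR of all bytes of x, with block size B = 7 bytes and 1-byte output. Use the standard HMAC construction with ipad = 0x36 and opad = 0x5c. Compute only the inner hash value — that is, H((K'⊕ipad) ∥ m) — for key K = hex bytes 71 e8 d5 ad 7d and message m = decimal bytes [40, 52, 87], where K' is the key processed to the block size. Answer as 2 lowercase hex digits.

Key hex bytes 71 e8 d5 ad 7d is 5 bytes ≤ B = 7; zero-pad to 7 bytes: K' = 71 e8 d5 ad 7d 00 00.
K' ⊕ ipad = 47 de e3 9b 4b 36 36.
Inner input = 47 de e3 9b 4b 36 36 ∥ 28 34 57.
Inner hash: XOR 47⊕de⊕e3⊕9b⊕4b⊕36⊕36⊕28⊕34⊕57 = e1.

e1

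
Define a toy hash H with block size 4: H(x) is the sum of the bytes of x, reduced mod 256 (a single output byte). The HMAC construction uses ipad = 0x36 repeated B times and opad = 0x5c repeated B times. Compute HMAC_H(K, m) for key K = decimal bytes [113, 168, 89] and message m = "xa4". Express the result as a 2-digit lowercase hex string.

19

Key decimal bytes [113, 168, 89] = 71 a8 59 is 3 bytes ≤ B = 4; zero-pad to 4 bytes: K' = 71 a8 59 00.
K' ⊕ ipad = 47 9e 6f 36.  K' ⊕ opad = 2d f4 05 5c.
Inner input = (K'⊕ipad) ∥ m = 47 9e 6f 36 ∥ 78 61 34.
Inner hash: sum = 71+158+111+54+120+97+52 = 663; mod 256 = 151 → 97.
Outer input = (K'⊕opad) ∥ inner = 2d f4 05 5c ∥ 97.
Outer hash (tag): sum = 45+244+5+92+151 = 537; mod 256 = 25 → 19.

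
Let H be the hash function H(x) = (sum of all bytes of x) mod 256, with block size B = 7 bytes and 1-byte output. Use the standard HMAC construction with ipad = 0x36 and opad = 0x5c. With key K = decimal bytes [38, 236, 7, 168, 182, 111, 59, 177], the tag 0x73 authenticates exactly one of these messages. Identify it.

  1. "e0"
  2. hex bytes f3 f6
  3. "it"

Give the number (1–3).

1

Key decimal bytes [38, 236, 7, 168, 182, 111, 59, 177] = 26 ec 07 a8 b6 6f 3b b1 is 8 bytes > B = 7, so hash it first: H(key) = d2, then zero-pad to 7 bytes: K' = d2 00 00 00 00 00 00.
K' ⊕ ipad = e4 36 36 36 36 36 36; K' ⊕ opad = 8e 5c 5c 5c 5c 5c 5c.
m1: inner = H(e4 36 36 36 36 36 36 65 30) = bd; tag = H(8e 5c 5c 5c 5c 5c 5c bd) = 73 ← matches
m2: inner = H(e4 36 36 36 36 36 36 f3 f6) = 11; tag = H(8e 5c 5c 5c 5c 5c 5c 11) = c7
m3: inner = H(e4 36 36 36 36 36 36 69 74) = 05; tag = H(8e 5c 5c 5c 5c 5c 5c 05) = bb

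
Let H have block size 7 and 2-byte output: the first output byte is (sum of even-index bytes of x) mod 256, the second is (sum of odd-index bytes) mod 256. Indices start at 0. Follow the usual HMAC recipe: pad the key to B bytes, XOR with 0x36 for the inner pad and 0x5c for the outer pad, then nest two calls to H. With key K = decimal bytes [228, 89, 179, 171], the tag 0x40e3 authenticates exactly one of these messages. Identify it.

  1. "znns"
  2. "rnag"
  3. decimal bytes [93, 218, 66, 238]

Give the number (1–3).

3

Key decimal bytes [228, 89, 179, 171] = e4 59 b3 ab is 4 bytes ≤ B = 7; zero-pad to 7 bytes: K' = e4 59 b3 ab 00 00 00.
K' ⊕ ipad = d2 6f 85 9d 36 36 36; K' ⊕ opad = b8 05 ef f7 5c 5c 5c.
m1: inner = H(d2 6f 85 9d 36 36 36 7a 6e 6e 73) = a4 2a; tag = H(b8 05 ef f7 5c 5c 5c a4 2a) = 89fc
m2: inner = H(d2 6f 85 9d 36 36 36 72 6e 61 67) = 98 15; tag = H(b8 05 ef f7 5c 5c 5c 98 15) = 74f0
m3: inner = H(d2 6f 85 9d 36 36 36 5d da 42 ee) = 8b e1; tag = H(b8 05 ef f7 5c 5c 5c 8b e1) = 40e3 ← matches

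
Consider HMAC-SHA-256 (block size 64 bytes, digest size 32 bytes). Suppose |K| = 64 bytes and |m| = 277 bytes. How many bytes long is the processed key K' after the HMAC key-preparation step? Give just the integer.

64

Key is 64 ≤ 64 bytes, zero-padded: |K'| = 64.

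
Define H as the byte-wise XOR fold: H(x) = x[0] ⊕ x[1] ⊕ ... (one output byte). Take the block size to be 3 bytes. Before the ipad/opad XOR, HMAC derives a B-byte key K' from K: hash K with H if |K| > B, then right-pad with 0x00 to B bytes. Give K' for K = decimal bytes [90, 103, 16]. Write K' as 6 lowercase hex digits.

5a6710

Key decimal bytes [90, 103, 16] = 5a 67 10 is exactly B = 3 bytes: K' = 5a 67 10.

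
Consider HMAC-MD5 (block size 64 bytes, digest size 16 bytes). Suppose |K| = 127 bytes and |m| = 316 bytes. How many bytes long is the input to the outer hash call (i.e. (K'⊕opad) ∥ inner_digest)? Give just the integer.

80

Key is 127 > 64 bytes, so it is hashed to 16 bytes then zero-padded to 64: |K'| = 64.
Outer input = (K'⊕opad) ∥ H(inner) → 64 + 16 = 80 bytes.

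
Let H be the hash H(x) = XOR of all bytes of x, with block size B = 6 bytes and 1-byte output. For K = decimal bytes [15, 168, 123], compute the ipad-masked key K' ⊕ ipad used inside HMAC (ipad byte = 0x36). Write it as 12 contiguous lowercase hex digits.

Key decimal bytes [15, 168, 123] = 0f a8 7b is 3 bytes ≤ B = 6; zero-pad to 6 bytes: K' = 0f a8 7b 00 00 00.
XOR each byte with 0x36: 0f⊕36=39, a8⊕36=9e, 7b⊕36=4d, 00⊕36=36, 00⊕36=36, 00⊕36=36.

399e4d363636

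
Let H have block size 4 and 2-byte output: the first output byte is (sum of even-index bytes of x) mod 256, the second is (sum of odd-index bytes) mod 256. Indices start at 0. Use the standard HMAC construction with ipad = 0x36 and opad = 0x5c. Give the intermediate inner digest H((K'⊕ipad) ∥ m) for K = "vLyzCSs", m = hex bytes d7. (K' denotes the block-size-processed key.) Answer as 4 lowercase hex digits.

Key "vLyzCSs" = 76 4c 79 7a 43 53 73 is 7 bytes > B = 4, so hash it first: H(key) = a5 19, then zero-pad to 4 bytes: K' = a5 19 00 00.
K' ⊕ ipad = 93 2f 36 36.
Inner input = 93 2f 36 36 ∥ d7.
Inner hash: even-index sum = 416 mod 256 = 160; odd-index sum = 101 mod 256 = 101 → a0 65.

a065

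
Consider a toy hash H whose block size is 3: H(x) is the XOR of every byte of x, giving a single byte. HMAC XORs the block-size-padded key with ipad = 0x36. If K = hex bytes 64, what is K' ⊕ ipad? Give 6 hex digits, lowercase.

Key hex bytes 64 is 1 byte ≤ B = 3; zero-pad to 3 bytes: K' = 64 00 00.
XOR each byte with 0x36: 64⊕36=52, 00⊕36=36, 00⊕36=36.

523636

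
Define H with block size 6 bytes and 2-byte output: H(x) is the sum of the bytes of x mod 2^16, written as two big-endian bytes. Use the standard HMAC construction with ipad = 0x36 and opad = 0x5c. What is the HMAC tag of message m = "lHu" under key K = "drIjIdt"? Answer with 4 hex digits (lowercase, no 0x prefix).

Key "drIjIdt" = 64 72 49 6a 49 64 74 is 7 bytes > B = 6, so hash it first: H(key) = 02 aa, then zero-pad to 6 bytes: K' = 02 aa 00 00 00 00.
K' ⊕ ipad = 34 9c 36 36 36 36.  K' ⊕ opad = 5e f6 5c 5c 5c 5c.
Inner input = (K'⊕ipad) ∥ m = 34 9c 36 36 36 36 ∥ 6c 48 75.
Inner hash: sum = 52+156+54+54+54+54+108+72+117 = 721 → 02 d1.
Outer input = (K'⊕opad) ∥ inner = 5e f6 5c 5c 5c 5c ∥ 02 d1.
Outer hash (tag): sum = 94+246+92+92+92+92+2+209 = 919 → 03 97.

0397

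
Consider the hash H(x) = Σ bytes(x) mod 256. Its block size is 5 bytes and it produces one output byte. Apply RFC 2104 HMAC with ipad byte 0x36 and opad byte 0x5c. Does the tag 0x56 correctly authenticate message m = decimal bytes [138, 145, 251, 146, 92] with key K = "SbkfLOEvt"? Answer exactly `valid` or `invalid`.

Key "SbkfLOEvt" = 53 62 6b 66 4c 4f 45 76 74 is 9 bytes > B = 5, so hash it first: H(key) = 50, then zero-pad to 5 bytes: K' = 50 00 00 00 00.
K' ⊕ ipad = 66 36 36 36 36; K' ⊕ opad = 0c 5c 5c 5c 5c.
Inner hash: sum = 102+54+54+54+54+138+145+251+146+92 = 1090; mod 256 = 66 → 42.
Outer hash (recomputed tag): sum = 12+92+92+92+92+66 = 446; mod 256 = 190 → be.
Recomputed tag = be; claimed = 56 → mismatch.

invalid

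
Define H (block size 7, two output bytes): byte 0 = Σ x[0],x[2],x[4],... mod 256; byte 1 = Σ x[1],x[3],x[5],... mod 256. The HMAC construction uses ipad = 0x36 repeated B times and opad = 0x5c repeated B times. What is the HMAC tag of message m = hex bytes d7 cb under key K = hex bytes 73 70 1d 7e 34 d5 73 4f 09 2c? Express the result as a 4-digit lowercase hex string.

Key hex bytes 73 70 1d 7e 34 d5 73 4f 09 2c is 10 bytes > B = 7, so hash it first: H(key) = 40 3e, then zero-pad to 7 bytes: K' = 40 3e 00 00 00 00 00.
K' ⊕ ipad = 76 08 36 36 36 36 36.  K' ⊕ opad = 1c 62 5c 5c 5c 5c 5c.
Inner input = (K'⊕ipad) ∥ m = 76 08 36 36 36 36 36 ∥ d7 cb.
Inner hash: even-index sum = 483 mod 256 = 227; odd-index sum = 331 mod 256 = 75 → e3 4b.
Outer input = (K'⊕opad) ∥ inner = 1c 62 5c 5c 5c 5c 5c ∥ e3 4b.
Outer hash (tag): even-index sum = 379 mod 256 = 123; odd-index sum = 509 mod 256 = 253 → 7b fd.

7bfd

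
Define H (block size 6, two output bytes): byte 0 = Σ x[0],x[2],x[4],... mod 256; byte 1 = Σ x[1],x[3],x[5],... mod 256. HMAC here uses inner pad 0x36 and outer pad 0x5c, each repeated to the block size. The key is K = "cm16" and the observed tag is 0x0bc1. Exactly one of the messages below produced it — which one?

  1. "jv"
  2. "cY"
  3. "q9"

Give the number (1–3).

Key "cm16" = 63 6d 31 36 is 4 bytes ≤ B = 6; zero-pad to 6 bytes: K' = 63 6d 31 36 00 00.
K' ⊕ ipad = 55 5b 07 00 36 36; K' ⊕ opad = 3f 31 6d 6a 5c 5c.
m1: inner = H(55 5b 07 00 36 36 6a 76) = fc 07; tag = H(3f 31 6d 6a 5c 5c fc 07) = 04fe
m2: inner = H(55 5b 07 00 36 36 63 59) = f5 ea; tag = H(3f 31 6d 6a 5c 5c f5 ea) = fde1
m3: inner = H(55 5b 07 00 36 36 71 39) = 03 ca; tag = H(3f 31 6d 6a 5c 5c 03 ca) = 0bc1 ← matches

3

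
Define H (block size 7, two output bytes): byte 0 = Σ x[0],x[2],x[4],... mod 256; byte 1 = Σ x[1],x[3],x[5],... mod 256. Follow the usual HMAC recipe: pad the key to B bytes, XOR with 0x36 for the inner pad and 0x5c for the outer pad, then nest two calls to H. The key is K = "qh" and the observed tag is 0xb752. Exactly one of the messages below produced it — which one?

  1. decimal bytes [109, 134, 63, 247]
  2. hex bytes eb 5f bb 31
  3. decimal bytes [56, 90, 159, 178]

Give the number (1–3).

Key "qh" = 71 68 is 2 bytes ≤ B = 7; zero-pad to 7 bytes: K' = 71 68 00 00 00 00 00.
K' ⊕ ipad = 47 5e 36 36 36 36 36; K' ⊕ opad = 2d 34 5c 5c 5c 5c 5c.
m1: inner = H(47 5e 36 36 36 36 36 6d 86 3f f7) = 66 76; tag = H(2d 34 5c 5c 5c 5c 5c 66 76) = b752 ← matches
m2: inner = H(47 5e 36 36 36 36 36 eb 5f bb 31) = 79 70; tag = H(2d 34 5c 5c 5c 5c 5c 79 70) = b165
m3: inner = H(47 5e 36 36 36 36 36 38 5a 9f b2) = f5 a1; tag = H(2d 34 5c 5c 5c 5c 5c f5 a1) = e2e1

1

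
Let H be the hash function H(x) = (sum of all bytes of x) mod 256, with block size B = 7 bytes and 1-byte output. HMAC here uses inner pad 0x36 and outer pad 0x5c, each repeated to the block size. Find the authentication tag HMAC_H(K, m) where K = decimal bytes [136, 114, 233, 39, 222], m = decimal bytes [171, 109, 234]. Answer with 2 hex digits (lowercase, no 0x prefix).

Key decimal bytes [136, 114, 233, 39, 222] = 88 72 e9 27 de is 5 bytes ≤ B = 7; zero-pad to 7 bytes: K' = 88 72 e9 27 de 00 00.
K' ⊕ ipad = be 44 df 11 e8 36 36.  K' ⊕ opad = d4 2e b5 7b 82 5c 5c.
Inner input = (K'⊕ipad) ∥ m = be 44 df 11 e8 36 36 ∥ ab 6d ea.
Inner hash: sum = 190+68+223+17+232+54+54+171+109+234 = 1352; mod 256 = 72 → 48.
Outer input = (K'⊕opad) ∥ inner = d4 2e b5 7b 82 5c 5c ∥ 48.
Outer hash (tag): sum = 212+46+181+123+130+92+92+72 = 948; mod 256 = 180 → b4.

b4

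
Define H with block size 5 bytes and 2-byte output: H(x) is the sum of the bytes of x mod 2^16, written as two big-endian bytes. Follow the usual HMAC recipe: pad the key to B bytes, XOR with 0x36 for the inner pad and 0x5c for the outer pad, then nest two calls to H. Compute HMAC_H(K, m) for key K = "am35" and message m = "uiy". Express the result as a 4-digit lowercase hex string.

01eb

Key "am35" = 61 6d 33 35 is 4 bytes ≤ B = 5; zero-pad to 5 bytes: K' = 61 6d 33 35 00.
K' ⊕ ipad = 57 5b 05 03 36.  K' ⊕ opad = 3d 31 6f 69 5c.
Inner input = (K'⊕ipad) ∥ m = 57 5b 05 03 36 ∥ 75 69 79.
Inner hash: sum = 87+91+5+3+54+117+105+121 = 583 → 02 47.
Outer input = (K'⊕opad) ∥ inner = 3d 31 6f 69 5c ∥ 02 47.
Outer hash (tag): sum = 61+49+111+105+92+2+71 = 491 → 01 eb.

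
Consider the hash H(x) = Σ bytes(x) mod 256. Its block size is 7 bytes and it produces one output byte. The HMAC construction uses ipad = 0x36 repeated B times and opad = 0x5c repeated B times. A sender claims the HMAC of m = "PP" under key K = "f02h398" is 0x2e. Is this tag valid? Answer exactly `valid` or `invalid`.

Key "f02h398" = 66 30 32 68 33 39 38 is exactly B = 7 bytes: K' = 66 30 32 68 33 39 38.
K' ⊕ ipad = 50 06 04 5e 05 0f 0e; K' ⊕ opad = 3a 6c 6e 34 6f 65 64.
Inner hash: sum = 80+6+4+94+5+15+14+80+80 = 378; mod 256 = 122 → 7a.
Outer hash (recomputed tag): sum = 58+108+110+52+111+101+100+122 = 762; mod 256 = 250 → fa.
Recomputed tag = fa; claimed = 2e → mismatch.

invalid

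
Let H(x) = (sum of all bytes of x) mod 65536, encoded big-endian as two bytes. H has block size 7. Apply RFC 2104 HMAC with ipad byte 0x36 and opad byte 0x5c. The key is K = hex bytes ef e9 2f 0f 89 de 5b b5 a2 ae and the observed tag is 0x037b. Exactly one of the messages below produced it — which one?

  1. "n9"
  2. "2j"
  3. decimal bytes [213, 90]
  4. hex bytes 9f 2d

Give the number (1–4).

Key hex bytes ef e9 2f 0f 89 de 5b b5 a2 ae is 10 bytes > B = 7, so hash it first: H(key) = 05 dd, then zero-pad to 7 bytes: K' = 05 dd 00 00 00 00 00.
K' ⊕ ipad = 33 eb 36 36 36 36 36; K' ⊕ opad = 59 81 5c 5c 5c 5c 5c.
m1: inner = H(33 eb 36 36 36 36 36 6e 39) = 02 d3; tag = H(59 81 5c 5c 5c 5c 5c 02 d3) = 037b ← matches
m2: inner = H(33 eb 36 36 36 36 36 32 6a) = 02 c8; tag = H(59 81 5c 5c 5c 5c 5c 02 c8) = 0370
m3: inner = H(33 eb 36 36 36 36 36 d5 5a) = 03 5b; tag = H(59 81 5c 5c 5c 5c 5c 03 5b) = 0304
m4: inner = H(33 eb 36 36 36 36 36 9f 2d) = 02 f8; tag = H(59 81 5c 5c 5c 5c 5c 02 f8) = 03a0

1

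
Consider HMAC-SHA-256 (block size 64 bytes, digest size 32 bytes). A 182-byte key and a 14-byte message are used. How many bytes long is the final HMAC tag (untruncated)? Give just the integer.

The tag is one SHA-256 digest: 32 bytes.

32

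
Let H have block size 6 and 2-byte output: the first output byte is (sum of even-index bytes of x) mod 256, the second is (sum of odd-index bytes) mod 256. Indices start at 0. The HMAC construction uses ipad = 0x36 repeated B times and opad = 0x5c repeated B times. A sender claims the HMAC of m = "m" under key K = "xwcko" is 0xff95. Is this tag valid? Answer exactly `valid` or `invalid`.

invalid

Key "xwcko" = 78 77 63 6b 6f is 5 bytes ≤ B = 6; zero-pad to 6 bytes: K' = 78 77 63 6b 6f 00.
K' ⊕ ipad = 4e 41 55 5d 59 36; K' ⊕ opad = 24 2b 3f 37 33 5c.
Inner hash: even-index sum = 361 mod 256 = 105; odd-index sum = 212 mod 256 = 212 → 69 d4.
Outer hash (recomputed tag): even-index sum = 255 mod 256 = 255; odd-index sum = 402 mod 256 = 146 → ff 92.
Recomputed tag = ff92; claimed = ff95 → mismatch.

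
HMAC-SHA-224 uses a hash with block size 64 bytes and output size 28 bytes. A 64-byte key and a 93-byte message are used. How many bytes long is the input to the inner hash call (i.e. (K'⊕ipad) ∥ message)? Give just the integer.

157

Key is 64 ≤ 64 bytes, zero-padded: |K'| = 64.
Inner input = (K'⊕ipad) ∥ m → 64 + 93 = 157 bytes.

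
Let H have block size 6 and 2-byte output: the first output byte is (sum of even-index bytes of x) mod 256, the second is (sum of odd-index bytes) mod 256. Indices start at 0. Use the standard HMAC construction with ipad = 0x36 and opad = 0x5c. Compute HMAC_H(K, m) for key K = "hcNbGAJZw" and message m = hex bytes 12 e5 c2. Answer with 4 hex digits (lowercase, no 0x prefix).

Key "hcNbGAJZw" = 68 63 4e 62 47 41 4a 5a 77 is 9 bytes > B = 6, so hash it first: H(key) = be 60, then zero-pad to 6 bytes: K' = be 60 00 00 00 00.
K' ⊕ ipad = 88 56 36 36 36 36.  K' ⊕ opad = e2 3c 5c 5c 5c 5c.
Inner input = (K'⊕ipad) ∥ m = 88 56 36 36 36 36 ∥ 12 e5 c2.
Inner hash: even-index sum = 456 mod 256 = 200; odd-index sum = 423 mod 256 = 167 → c8 a7.
Outer input = (K'⊕opad) ∥ inner = e2 3c 5c 5c 5c 5c ∥ c8 a7.
Outer hash (tag): even-index sum = 610 mod 256 = 98; odd-index sum = 411 mod 256 = 155 → 62 9b.

629b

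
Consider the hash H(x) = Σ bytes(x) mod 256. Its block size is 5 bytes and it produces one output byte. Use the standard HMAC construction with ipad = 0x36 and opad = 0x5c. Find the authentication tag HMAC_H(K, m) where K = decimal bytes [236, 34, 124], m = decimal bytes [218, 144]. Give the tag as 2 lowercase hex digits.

14

Key decimal bytes [236, 34, 124] = ec 22 7c is 3 bytes ≤ B = 5; zero-pad to 5 bytes: K' = ec 22 7c 00 00.
K' ⊕ ipad = da 14 4a 36 36.  K' ⊕ opad = b0 7e 20 5c 5c.
Inner input = (K'⊕ipad) ∥ m = da 14 4a 36 36 ∥ da 90.
Inner hash: sum = 218+20+74+54+54+218+144 = 782; mod 256 = 14 → 0e.
Outer input = (K'⊕opad) ∥ inner = b0 7e 20 5c 5c ∥ 0e.
Outer hash (tag): sum = 176+126+32+92+92+14 = 532; mod 256 = 20 → 14.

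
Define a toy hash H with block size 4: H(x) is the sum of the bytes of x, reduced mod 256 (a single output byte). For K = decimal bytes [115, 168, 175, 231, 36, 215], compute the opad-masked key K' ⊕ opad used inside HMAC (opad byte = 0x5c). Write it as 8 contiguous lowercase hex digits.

Key decimal bytes [115, 168, 175, 231, 36, 215] = 73 a8 af e7 24 d7 is 6 bytes > B = 4, so hash it first: H(key) = ac, then zero-pad to 4 bytes: K' = ac 00 00 00.
XOR each byte with 0x5c: ac⊕5c=f0, 00⊕5c=5c, 00⊕5c=5c, 00⊕5c=5c.

f05c5c5c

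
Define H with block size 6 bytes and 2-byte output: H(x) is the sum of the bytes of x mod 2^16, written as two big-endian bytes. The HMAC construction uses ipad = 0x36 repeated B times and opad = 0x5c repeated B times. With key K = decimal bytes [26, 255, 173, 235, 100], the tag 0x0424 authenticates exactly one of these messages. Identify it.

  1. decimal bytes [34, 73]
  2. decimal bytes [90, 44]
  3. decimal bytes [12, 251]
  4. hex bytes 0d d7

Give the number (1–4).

Key decimal bytes [26, 255, 173, 235, 100] = 1a ff ad eb 64 is 5 bytes ≤ B = 6; zero-pad to 6 bytes: K' = 1a ff ad eb 64 00.
K' ⊕ ipad = 2c c9 9b dd 52 36; K' ⊕ opad = 46 a3 f1 b7 38 5c.
m1: inner = H(2c c9 9b dd 52 36 22 49) = 03 60; tag = H(46 a3 f1 b7 38 5c 03 60) = 0388
m2: inner = H(2c c9 9b dd 52 36 5a 2c) = 03 7b; tag = H(46 a3 f1 b7 38 5c 03 7b) = 03a3
m3: inner = H(2c c9 9b dd 52 36 0c fb) = 03 fc; tag = H(46 a3 f1 b7 38 5c 03 fc) = 0424 ← matches
m4: inner = H(2c c9 9b dd 52 36 0d d7) = 03 d9; tag = H(46 a3 f1 b7 38 5c 03 d9) = 0401

3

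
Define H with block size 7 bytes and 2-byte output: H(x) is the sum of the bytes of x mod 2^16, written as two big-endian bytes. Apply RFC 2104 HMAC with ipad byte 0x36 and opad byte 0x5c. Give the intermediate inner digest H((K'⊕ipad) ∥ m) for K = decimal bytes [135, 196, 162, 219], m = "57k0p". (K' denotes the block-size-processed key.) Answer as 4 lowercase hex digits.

053d

Key decimal bytes [135, 196, 162, 219] = 87 c4 a2 db is 4 bytes ≤ B = 7; zero-pad to 7 bytes: K' = 87 c4 a2 db 00 00 00.
K' ⊕ ipad = b1 f2 94 ed 36 36 36.
Inner input = b1 f2 94 ed 36 36 36 ∥ 35 37 6b 30 70.
Inner hash: sum = 177+242+148+237+54+54+54+53+55+107+48+112 = 1341 → 05 3d.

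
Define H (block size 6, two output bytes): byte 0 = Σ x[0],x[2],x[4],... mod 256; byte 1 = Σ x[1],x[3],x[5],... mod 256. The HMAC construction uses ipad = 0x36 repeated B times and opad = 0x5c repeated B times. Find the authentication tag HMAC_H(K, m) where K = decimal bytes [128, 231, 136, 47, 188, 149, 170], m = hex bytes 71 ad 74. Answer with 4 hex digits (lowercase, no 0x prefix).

9365

Key decimal bytes [128, 231, 136, 47, 188, 149, 170] = 80 e7 88 2f bc 95 aa is 7 bytes > B = 6, so hash it first: H(key) = 6e ab, then zero-pad to 6 bytes: K' = 6e ab 00 00 00 00.
K' ⊕ ipad = 58 9d 36 36 36 36.  K' ⊕ opad = 32 f7 5c 5c 5c 5c.
Inner input = (K'⊕ipad) ∥ m = 58 9d 36 36 36 36 ∥ 71 ad 74.
Inner hash: even-index sum = 425 mod 256 = 169; odd-index sum = 438 mod 256 = 182 → a9 b6.
Outer input = (K'⊕opad) ∥ inner = 32 f7 5c 5c 5c 5c ∥ a9 b6.
Outer hash (tag): even-index sum = 403 mod 256 = 147; odd-index sum = 613 mod 256 = 101 → 93 65.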